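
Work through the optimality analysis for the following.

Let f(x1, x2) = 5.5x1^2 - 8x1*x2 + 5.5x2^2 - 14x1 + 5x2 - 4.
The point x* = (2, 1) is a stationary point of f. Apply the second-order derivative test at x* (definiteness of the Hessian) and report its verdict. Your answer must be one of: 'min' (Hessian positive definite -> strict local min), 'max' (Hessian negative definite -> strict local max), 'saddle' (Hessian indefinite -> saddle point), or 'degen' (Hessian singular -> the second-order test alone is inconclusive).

Compute the Hessian H = grad^2 f:
  H = [[11, -8], [-8, 11]]
Verify stationarity: grad f(x*) = H x* + g = (0, 0).
Eigenvalues of H: 3, 19.
Both eigenvalues > 0, so H is positive definite -> x* is a strict local min.

min


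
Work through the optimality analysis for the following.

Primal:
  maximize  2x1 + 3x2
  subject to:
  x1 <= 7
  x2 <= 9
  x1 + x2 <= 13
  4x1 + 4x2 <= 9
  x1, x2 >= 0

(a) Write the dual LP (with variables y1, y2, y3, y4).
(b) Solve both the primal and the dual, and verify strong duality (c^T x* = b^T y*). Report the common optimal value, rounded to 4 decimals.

The standard primal-dual pair for 'max c^T x s.t. A x <= b, x >= 0' is:
  Dual:  min b^T y  s.t.  A^T y >= c,  y >= 0.

So the dual LP is:
  minimize  7y1 + 9y2 + 13y3 + 9y4
  subject to:
    y1 + y3 + 4y4 >= 2
    y2 + y3 + 4y4 >= 3
    y1, y2, y3, y4 >= 0

Solving the primal: x* = (0, 2.25).
  primal value c^T x* = 6.75.
Solving the dual: y* = (0, 0, 0, 0.75).
  dual value b^T y* = 6.75.
Strong duality: c^T x* = b^T y*. Confirmed.

6.75


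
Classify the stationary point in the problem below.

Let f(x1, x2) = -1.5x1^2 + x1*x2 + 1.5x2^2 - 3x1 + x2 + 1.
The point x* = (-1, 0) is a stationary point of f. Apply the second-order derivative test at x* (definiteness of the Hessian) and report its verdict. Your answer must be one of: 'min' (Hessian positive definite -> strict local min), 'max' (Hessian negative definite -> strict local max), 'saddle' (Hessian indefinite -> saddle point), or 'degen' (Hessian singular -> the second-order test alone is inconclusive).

Compute the Hessian H = grad^2 f:
  H = [[-3, 1], [1, 3]]
Verify stationarity: grad f(x*) = H x* + g = (0, 0).
Eigenvalues of H: -3.1623, 3.1623.
Eigenvalues have mixed signs, so H is indefinite -> x* is a saddle point.

saddle


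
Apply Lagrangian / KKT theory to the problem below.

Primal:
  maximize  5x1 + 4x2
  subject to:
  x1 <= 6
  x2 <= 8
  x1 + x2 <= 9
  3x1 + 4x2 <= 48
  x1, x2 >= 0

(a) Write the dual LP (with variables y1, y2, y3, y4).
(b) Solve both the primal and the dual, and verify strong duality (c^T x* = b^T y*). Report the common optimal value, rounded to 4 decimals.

The standard primal-dual pair for 'max c^T x s.t. A x <= b, x >= 0' is:
  Dual:  min b^T y  s.t.  A^T y >= c,  y >= 0.

So the dual LP is:
  minimize  6y1 + 8y2 + 9y3 + 48y4
  subject to:
    y1 + y3 + 3y4 >= 5
    y2 + y3 + 4y4 >= 4
    y1, y2, y3, y4 >= 0

Solving the primal: x* = (6, 3).
  primal value c^T x* = 42.
Solving the dual: y* = (1, 0, 4, 0).
  dual value b^T y* = 42.
Strong duality: c^T x* = b^T y*. Confirmed.

42


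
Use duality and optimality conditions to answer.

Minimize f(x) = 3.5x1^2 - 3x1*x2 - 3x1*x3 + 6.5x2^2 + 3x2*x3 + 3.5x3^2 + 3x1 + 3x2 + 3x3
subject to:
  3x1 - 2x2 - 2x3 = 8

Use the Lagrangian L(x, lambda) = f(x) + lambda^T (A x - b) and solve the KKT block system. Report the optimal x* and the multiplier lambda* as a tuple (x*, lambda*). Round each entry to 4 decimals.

Form the Lagrangian:
  L(x, lambda) = (1/2) x^T Q x + c^T x + lambda^T (A x - b)
Stationarity (grad_x L = 0): Q x + c + A^T lambda = 0.
Primal feasibility: A x = b.

This gives the KKT block system:
  [ Q   A^T ] [ x     ]   [-c ]
  [ A    0  ] [ lambda ] = [ b ]

Solving the linear system:
  x*      = (1.3994, -0.5431, -1.3578)
  lambda* = (-6.1661)
  f(x*)   = 23.9121

x* = (1.3994, -0.5431, -1.3578), lambda* = (-6.1661)


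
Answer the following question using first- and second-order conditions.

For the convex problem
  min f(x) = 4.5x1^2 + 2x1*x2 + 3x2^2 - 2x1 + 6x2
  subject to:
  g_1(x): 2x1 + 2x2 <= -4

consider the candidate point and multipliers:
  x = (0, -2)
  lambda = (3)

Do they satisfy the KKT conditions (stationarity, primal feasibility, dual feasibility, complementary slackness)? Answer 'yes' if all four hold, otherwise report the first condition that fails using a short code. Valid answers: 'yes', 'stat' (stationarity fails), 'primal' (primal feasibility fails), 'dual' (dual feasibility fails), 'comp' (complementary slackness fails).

Gradient of f: grad f(x) = Q x + c = (-6, -6)
Constraint values g_i(x) = a_i^T x - b_i:
  g_1((0, -2)) = 0
Stationarity residual: grad f(x) + sum_i lambda_i a_i = (0, 0)
  -> stationarity OK
Primal feasibility (all g_i <= 0): OK
Dual feasibility (all lambda_i >= 0): OK
Complementary slackness (lambda_i * g_i(x) = 0 for all i): OK

Verdict: yes, KKT holds.

yes


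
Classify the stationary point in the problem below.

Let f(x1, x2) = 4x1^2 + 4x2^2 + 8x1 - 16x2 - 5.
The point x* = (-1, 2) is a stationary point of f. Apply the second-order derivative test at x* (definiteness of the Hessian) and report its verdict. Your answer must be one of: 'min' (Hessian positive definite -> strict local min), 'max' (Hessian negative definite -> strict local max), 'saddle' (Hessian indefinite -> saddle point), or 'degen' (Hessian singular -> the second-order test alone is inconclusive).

Compute the Hessian H = grad^2 f:
  H = [[8, 0], [0, 8]]
Verify stationarity: grad f(x*) = H x* + g = (0, 0).
Eigenvalues of H: 8, 8.
Both eigenvalues > 0, so H is positive definite -> x* is a strict local min.

min


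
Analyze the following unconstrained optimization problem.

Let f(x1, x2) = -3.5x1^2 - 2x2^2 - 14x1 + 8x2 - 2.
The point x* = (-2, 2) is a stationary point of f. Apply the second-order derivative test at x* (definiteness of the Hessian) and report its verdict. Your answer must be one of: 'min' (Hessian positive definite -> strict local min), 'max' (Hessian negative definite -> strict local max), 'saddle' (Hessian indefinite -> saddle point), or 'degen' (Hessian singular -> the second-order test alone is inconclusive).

Compute the Hessian H = grad^2 f:
  H = [[-7, 0], [0, -4]]
Verify stationarity: grad f(x*) = H x* + g = (0, 0).
Eigenvalues of H: -7, -4.
Both eigenvalues < 0, so H is negative definite -> x* is a strict local max.

max


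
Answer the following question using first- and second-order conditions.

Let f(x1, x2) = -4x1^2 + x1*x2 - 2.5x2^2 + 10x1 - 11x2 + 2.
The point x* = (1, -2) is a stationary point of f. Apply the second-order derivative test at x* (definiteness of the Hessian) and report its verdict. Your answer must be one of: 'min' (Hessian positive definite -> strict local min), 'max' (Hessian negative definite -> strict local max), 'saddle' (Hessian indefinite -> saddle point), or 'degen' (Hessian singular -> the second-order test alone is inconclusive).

Compute the Hessian H = grad^2 f:
  H = [[-8, 1], [1, -5]]
Verify stationarity: grad f(x*) = H x* + g = (0, 0).
Eigenvalues of H: -8.3028, -4.6972.
Both eigenvalues < 0, so H is negative definite -> x* is a strict local max.

max


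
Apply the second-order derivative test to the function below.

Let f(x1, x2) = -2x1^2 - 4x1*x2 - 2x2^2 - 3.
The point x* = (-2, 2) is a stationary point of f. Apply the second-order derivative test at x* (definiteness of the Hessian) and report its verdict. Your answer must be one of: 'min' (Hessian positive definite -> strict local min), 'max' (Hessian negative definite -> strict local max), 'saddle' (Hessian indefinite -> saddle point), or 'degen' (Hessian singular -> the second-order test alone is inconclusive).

Compute the Hessian H = grad^2 f:
  H = [[-4, -4], [-4, -4]]
Verify stationarity: grad f(x*) = H x* + g = (0, 0).
Eigenvalues of H: -8, 0.
H has a zero eigenvalue (singular; negative semidefinite but not definite), so H is neither positive definite, negative definite, nor indefinite. The second-order test alone is inconclusive -> degen.
(Indeed, f is constant along the null direction of H through x*, so x* is not a strict local extremum.)

degen


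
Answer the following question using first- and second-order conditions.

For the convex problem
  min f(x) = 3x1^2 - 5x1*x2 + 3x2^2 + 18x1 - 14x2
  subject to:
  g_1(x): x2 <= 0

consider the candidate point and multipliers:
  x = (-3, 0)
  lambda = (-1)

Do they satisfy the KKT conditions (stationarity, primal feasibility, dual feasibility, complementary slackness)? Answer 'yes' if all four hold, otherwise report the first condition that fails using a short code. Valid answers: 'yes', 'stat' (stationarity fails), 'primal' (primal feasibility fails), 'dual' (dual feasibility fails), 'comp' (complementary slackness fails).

Gradient of f: grad f(x) = Q x + c = (0, 1)
Constraint values g_i(x) = a_i^T x - b_i:
  g_1((-3, 0)) = 0
Stationarity residual: grad f(x) + sum_i lambda_i a_i = (0, 0)
  -> stationarity OK
Primal feasibility (all g_i <= 0): OK
Dual feasibility (all lambda_i >= 0): FAILS
Complementary slackness (lambda_i * g_i(x) = 0 for all i): OK

Verdict: the first failing condition is dual_feasibility -> dual.

dual


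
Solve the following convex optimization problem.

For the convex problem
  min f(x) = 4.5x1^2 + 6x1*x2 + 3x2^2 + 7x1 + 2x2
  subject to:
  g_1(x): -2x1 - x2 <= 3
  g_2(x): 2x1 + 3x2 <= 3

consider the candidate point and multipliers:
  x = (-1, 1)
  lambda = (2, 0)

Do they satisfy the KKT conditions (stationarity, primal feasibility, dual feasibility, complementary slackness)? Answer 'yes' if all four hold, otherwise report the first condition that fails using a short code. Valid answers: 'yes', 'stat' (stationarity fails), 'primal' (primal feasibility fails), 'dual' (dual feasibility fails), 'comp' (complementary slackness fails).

Gradient of f: grad f(x) = Q x + c = (4, 2)
Constraint values g_i(x) = a_i^T x - b_i:
  g_1((-1, 1)) = -2
  g_2((-1, 1)) = -2
Stationarity residual: grad f(x) + sum_i lambda_i a_i = (0, 0)
  -> stationarity OK
Primal feasibility (all g_i <= 0): OK
Dual feasibility (all lambda_i >= 0): OK
Complementary slackness (lambda_i * g_i(x) = 0 for all i): FAILS

Verdict: the first failing condition is complementary_slackness -> comp.

comp


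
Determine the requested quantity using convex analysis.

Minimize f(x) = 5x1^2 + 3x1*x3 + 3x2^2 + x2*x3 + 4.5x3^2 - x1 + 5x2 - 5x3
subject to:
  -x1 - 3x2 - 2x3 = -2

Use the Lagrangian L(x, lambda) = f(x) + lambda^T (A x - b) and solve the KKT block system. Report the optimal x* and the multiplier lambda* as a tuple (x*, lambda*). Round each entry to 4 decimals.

Form the Lagrangian:
  L(x, lambda) = (1/2) x^T Q x + c^T x + lambda^T (A x - b)
Stationarity (grad_x L = 0): Q x + c + A^T lambda = 0.
Primal feasibility: A x = b.

This gives the KKT block system:
  [ Q   A^T ] [ x     ]   [-c ]
  [ A    0  ] [ lambda ] = [ b ]

Solving the linear system:
  x*      = (0, 0, 1)
  lambda* = (2)
  f(x*)   = -0.5

x* = (0, 0, 1), lambda* = (2)


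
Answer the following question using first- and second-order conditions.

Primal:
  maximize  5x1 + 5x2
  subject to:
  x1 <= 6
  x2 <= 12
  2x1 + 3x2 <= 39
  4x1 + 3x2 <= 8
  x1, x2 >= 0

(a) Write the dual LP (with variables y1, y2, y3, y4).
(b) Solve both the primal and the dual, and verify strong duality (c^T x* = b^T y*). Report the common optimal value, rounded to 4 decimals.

The standard primal-dual pair for 'max c^T x s.t. A x <= b, x >= 0' is:
  Dual:  min b^T y  s.t.  A^T y >= c,  y >= 0.

So the dual LP is:
  minimize  6y1 + 12y2 + 39y3 + 8y4
  subject to:
    y1 + 2y3 + 4y4 >= 5
    y2 + 3y3 + 3y4 >= 5
    y1, y2, y3, y4 >= 0

Solving the primal: x* = (0, 2.6667).
  primal value c^T x* = 13.3333.
Solving the dual: y* = (0, 0, 0, 1.6667).
  dual value b^T y* = 13.3333.
Strong duality: c^T x* = b^T y*. Confirmed.

13.3333


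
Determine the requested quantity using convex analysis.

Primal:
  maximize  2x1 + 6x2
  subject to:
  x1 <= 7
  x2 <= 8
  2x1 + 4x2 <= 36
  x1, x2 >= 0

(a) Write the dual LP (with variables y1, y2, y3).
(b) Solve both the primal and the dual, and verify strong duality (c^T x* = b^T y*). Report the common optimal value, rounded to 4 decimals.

The standard primal-dual pair for 'max c^T x s.t. A x <= b, x >= 0' is:
  Dual:  min b^T y  s.t.  A^T y >= c,  y >= 0.

So the dual LP is:
  minimize  7y1 + 8y2 + 36y3
  subject to:
    y1 + 2y3 >= 2
    y2 + 4y3 >= 6
    y1, y2, y3 >= 0

Solving the primal: x* = (2, 8).
  primal value c^T x* = 52.
Solving the dual: y* = (0, 2, 1).
  dual value b^T y* = 52.
Strong duality: c^T x* = b^T y*. Confirmed.

52


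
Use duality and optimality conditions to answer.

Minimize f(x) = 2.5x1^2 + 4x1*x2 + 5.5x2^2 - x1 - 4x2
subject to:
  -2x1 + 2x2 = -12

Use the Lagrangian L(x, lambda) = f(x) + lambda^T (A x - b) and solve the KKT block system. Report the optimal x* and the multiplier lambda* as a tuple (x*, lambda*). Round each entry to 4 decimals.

Form the Lagrangian:
  L(x, lambda) = (1/2) x^T Q x + c^T x + lambda^T (A x - b)
Stationarity (grad_x L = 0): Q x + c + A^T lambda = 0.
Primal feasibility: A x = b.

This gives the KKT block system:
  [ Q   A^T ] [ x     ]   [-c ]
  [ A    0  ] [ lambda ] = [ b ]

Solving the linear system:
  x*      = (3.9583, -2.0417)
  lambda* = (5.3125)
  f(x*)   = 33.9792

x* = (3.9583, -2.0417), lambda* = (5.3125)


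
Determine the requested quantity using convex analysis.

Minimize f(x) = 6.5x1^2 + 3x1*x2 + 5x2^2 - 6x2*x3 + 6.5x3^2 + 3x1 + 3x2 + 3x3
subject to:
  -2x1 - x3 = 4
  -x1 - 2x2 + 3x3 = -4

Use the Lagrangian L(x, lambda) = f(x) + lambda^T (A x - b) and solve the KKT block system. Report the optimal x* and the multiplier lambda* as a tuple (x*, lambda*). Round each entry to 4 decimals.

Form the Lagrangian:
  L(x, lambda) = (1/2) x^T Q x + c^T x + lambda^T (A x - b)
Stationarity (grad_x L = 0): Q x + c + A^T lambda = 0.
Primal feasibility: A x = b.

This gives the KKT block system:
  [ Q   A^T ] [ x     ]   [-c ]
  [ A    0  ] [ lambda ] = [ b ]

Solving the linear system:
  x*      = (-1.0485, -0.3303, -1.903)
  lambda* = (-7.803, 3.9848)
  f(x*)   = 18.653

x* = (-1.0485, -0.3303, -1.903), lambda* = (-7.803, 3.9848)


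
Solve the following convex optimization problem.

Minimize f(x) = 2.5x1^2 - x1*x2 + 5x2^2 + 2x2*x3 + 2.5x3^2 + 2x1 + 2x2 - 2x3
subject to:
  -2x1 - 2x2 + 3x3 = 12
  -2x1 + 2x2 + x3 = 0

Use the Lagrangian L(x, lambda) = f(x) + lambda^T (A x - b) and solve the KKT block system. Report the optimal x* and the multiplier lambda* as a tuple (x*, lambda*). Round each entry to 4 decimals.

Form the Lagrangian:
  L(x, lambda) = (1/2) x^T Q x + c^T x + lambda^T (A x - b)
Stationarity (grad_x L = 0): Q x + c + A^T lambda = 0.
Primal feasibility: A x = b.

This gives the KKT block system:
  [ Q   A^T ] [ x     ]   [-c ]
  [ A    0  ] [ lambda ] = [ b ]

Solving the linear system:
  x*      = (-0.7407, -1.8704, 2.2593)
  lambda* = (-2.8194, 2.9028)
  f(x*)   = 12.0463

x* = (-0.7407, -1.8704, 2.2593), lambda* = (-2.8194, 2.9028)


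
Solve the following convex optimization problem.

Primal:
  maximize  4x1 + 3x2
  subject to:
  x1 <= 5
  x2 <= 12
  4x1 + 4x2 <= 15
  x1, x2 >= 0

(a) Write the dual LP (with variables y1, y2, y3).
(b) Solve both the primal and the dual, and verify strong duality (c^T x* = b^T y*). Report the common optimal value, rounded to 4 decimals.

The standard primal-dual pair for 'max c^T x s.t. A x <= b, x >= 0' is:
  Dual:  min b^T y  s.t.  A^T y >= c,  y >= 0.

So the dual LP is:
  minimize  5y1 + 12y2 + 15y3
  subject to:
    y1 + 4y3 >= 4
    y2 + 4y3 >= 3
    y1, y2, y3 >= 0

Solving the primal: x* = (3.75, 0).
  primal value c^T x* = 15.
Solving the dual: y* = (0, 0, 1).
  dual value b^T y* = 15.
Strong duality: c^T x* = b^T y*. Confirmed.

15


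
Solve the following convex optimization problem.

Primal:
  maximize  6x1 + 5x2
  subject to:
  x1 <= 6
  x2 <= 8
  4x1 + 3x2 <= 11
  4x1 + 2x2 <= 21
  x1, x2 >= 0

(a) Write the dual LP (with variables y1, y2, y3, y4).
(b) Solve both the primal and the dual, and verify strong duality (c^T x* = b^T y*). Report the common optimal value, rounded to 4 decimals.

The standard primal-dual pair for 'max c^T x s.t. A x <= b, x >= 0' is:
  Dual:  min b^T y  s.t.  A^T y >= c,  y >= 0.

So the dual LP is:
  minimize  6y1 + 8y2 + 11y3 + 21y4
  subject to:
    y1 + 4y3 + 4y4 >= 6
    y2 + 3y3 + 2y4 >= 5
    y1, y2, y3, y4 >= 0

Solving the primal: x* = (0, 3.6667).
  primal value c^T x* = 18.3333.
Solving the dual: y* = (0, 0, 1.6667, 0).
  dual value b^T y* = 18.3333.
Strong duality: c^T x* = b^T y*. Confirmed.

18.3333


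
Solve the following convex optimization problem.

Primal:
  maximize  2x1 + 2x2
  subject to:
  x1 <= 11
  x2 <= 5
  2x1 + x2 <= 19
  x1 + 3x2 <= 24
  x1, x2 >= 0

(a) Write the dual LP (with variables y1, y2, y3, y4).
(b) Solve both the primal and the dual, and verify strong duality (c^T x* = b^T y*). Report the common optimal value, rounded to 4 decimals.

The standard primal-dual pair for 'max c^T x s.t. A x <= b, x >= 0' is:
  Dual:  min b^T y  s.t.  A^T y >= c,  y >= 0.

So the dual LP is:
  minimize  11y1 + 5y2 + 19y3 + 24y4
  subject to:
    y1 + 2y3 + y4 >= 2
    y2 + y3 + 3y4 >= 2
    y1, y2, y3, y4 >= 0

Solving the primal: x* = (7, 5).
  primal value c^T x* = 24.
Solving the dual: y* = (0, 1, 1, 0).
  dual value b^T y* = 24.
Strong duality: c^T x* = b^T y*. Confirmed.

24


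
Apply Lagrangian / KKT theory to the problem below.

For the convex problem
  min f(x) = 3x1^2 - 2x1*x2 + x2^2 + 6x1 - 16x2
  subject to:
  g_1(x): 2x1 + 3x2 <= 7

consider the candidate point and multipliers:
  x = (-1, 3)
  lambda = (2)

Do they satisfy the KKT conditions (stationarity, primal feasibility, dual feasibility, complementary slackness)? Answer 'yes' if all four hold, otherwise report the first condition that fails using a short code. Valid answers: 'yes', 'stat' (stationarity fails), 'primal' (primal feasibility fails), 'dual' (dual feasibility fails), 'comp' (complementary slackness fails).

Gradient of f: grad f(x) = Q x + c = (-6, -8)
Constraint values g_i(x) = a_i^T x - b_i:
  g_1((-1, 3)) = 0
Stationarity residual: grad f(x) + sum_i lambda_i a_i = (-2, -2)
  -> stationarity FAILS
Primal feasibility (all g_i <= 0): OK
Dual feasibility (all lambda_i >= 0): OK
Complementary slackness (lambda_i * g_i(x) = 0 for all i): OK

Verdict: the first failing condition is stationarity -> stat.

stat


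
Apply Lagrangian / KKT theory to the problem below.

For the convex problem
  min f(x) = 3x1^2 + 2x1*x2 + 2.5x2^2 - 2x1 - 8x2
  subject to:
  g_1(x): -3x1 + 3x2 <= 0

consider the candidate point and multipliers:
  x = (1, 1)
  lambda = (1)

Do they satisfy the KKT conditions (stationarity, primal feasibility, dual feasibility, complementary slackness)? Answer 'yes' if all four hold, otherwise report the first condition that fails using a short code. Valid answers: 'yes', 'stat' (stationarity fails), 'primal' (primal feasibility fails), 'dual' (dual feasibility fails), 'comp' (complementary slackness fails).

Gradient of f: grad f(x) = Q x + c = (6, -1)
Constraint values g_i(x) = a_i^T x - b_i:
  g_1((1, 1)) = 0
Stationarity residual: grad f(x) + sum_i lambda_i a_i = (3, 2)
  -> stationarity FAILS
Primal feasibility (all g_i <= 0): OK
Dual feasibility (all lambda_i >= 0): OK
Complementary slackness (lambda_i * g_i(x) = 0 for all i): OK

Verdict: the first failing condition is stationarity -> stat.

stat


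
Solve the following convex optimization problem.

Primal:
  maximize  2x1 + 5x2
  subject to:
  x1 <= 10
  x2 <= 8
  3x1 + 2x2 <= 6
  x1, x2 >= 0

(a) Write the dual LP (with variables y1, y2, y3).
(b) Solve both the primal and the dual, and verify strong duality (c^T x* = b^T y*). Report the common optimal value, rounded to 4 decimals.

The standard primal-dual pair for 'max c^T x s.t. A x <= b, x >= 0' is:
  Dual:  min b^T y  s.t.  A^T y >= c,  y >= 0.

So the dual LP is:
  minimize  10y1 + 8y2 + 6y3
  subject to:
    y1 + 3y3 >= 2
    y2 + 2y3 >= 5
    y1, y2, y3 >= 0

Solving the primal: x* = (0, 3).
  primal value c^T x* = 15.
Solving the dual: y* = (0, 0, 2.5).
  dual value b^T y* = 15.
Strong duality: c^T x* = b^T y*. Confirmed.

15


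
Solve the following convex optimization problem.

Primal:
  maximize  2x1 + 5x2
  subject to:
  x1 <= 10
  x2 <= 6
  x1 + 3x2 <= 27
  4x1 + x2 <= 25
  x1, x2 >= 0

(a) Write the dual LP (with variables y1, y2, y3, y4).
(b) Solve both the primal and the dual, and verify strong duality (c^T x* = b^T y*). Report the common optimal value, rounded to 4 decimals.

The standard primal-dual pair for 'max c^T x s.t. A x <= b, x >= 0' is:
  Dual:  min b^T y  s.t.  A^T y >= c,  y >= 0.

So the dual LP is:
  minimize  10y1 + 6y2 + 27y3 + 25y4
  subject to:
    y1 + y3 + 4y4 >= 2
    y2 + 3y3 + y4 >= 5
    y1, y2, y3, y4 >= 0

Solving the primal: x* = (4.75, 6).
  primal value c^T x* = 39.5.
Solving the dual: y* = (0, 4.5, 0, 0.5).
  dual value b^T y* = 39.5.
Strong duality: c^T x* = b^T y*. Confirmed.

39.5


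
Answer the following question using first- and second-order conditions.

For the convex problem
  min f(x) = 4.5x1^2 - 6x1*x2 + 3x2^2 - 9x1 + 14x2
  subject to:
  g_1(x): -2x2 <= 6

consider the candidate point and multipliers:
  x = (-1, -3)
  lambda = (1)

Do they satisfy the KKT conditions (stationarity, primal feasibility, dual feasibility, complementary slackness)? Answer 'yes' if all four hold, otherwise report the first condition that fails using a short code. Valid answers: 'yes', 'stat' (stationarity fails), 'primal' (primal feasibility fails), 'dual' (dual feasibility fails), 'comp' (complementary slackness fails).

Gradient of f: grad f(x) = Q x + c = (0, 2)
Constraint values g_i(x) = a_i^T x - b_i:
  g_1((-1, -3)) = 0
Stationarity residual: grad f(x) + sum_i lambda_i a_i = (0, 0)
  -> stationarity OK
Primal feasibility (all g_i <= 0): OK
Dual feasibility (all lambda_i >= 0): OK
Complementary slackness (lambda_i * g_i(x) = 0 for all i): OK

Verdict: yes, KKT holds.

yes


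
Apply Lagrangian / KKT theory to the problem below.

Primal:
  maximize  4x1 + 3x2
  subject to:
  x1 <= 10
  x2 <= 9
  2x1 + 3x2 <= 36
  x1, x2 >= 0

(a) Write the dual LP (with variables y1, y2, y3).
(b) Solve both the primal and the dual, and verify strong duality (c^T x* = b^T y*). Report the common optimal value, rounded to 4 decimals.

The standard primal-dual pair for 'max c^T x s.t. A x <= b, x >= 0' is:
  Dual:  min b^T y  s.t.  A^T y >= c,  y >= 0.

So the dual LP is:
  minimize  10y1 + 9y2 + 36y3
  subject to:
    y1 + 2y3 >= 4
    y2 + 3y3 >= 3
    y1, y2, y3 >= 0

Solving the primal: x* = (10, 5.3333).
  primal value c^T x* = 56.
Solving the dual: y* = (2, 0, 1).
  dual value b^T y* = 56.
Strong duality: c^T x* = b^T y*. Confirmed.

56


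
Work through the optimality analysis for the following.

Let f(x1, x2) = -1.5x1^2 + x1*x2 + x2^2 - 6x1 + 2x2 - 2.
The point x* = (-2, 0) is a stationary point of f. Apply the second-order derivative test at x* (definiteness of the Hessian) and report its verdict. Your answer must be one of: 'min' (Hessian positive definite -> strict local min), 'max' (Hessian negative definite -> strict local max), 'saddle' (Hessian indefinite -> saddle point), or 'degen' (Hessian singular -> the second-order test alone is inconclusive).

Compute the Hessian H = grad^2 f:
  H = [[-3, 1], [1, 2]]
Verify stationarity: grad f(x*) = H x* + g = (0, 0).
Eigenvalues of H: -3.1926, 2.1926.
Eigenvalues have mixed signs, so H is indefinite -> x* is a saddle point.

saddle


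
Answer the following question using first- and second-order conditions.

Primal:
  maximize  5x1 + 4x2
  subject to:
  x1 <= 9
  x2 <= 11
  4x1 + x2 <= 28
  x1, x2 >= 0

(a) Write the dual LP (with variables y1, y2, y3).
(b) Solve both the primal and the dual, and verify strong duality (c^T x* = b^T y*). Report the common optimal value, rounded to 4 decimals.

The standard primal-dual pair for 'max c^T x s.t. A x <= b, x >= 0' is:
  Dual:  min b^T y  s.t.  A^T y >= c,  y >= 0.

So the dual LP is:
  minimize  9y1 + 11y2 + 28y3
  subject to:
    y1 + 4y3 >= 5
    y2 + y3 >= 4
    y1, y2, y3 >= 0

Solving the primal: x* = (4.25, 11).
  primal value c^T x* = 65.25.
Solving the dual: y* = (0, 2.75, 1.25).
  dual value b^T y* = 65.25.
Strong duality: c^T x* = b^T y*. Confirmed.

65.25


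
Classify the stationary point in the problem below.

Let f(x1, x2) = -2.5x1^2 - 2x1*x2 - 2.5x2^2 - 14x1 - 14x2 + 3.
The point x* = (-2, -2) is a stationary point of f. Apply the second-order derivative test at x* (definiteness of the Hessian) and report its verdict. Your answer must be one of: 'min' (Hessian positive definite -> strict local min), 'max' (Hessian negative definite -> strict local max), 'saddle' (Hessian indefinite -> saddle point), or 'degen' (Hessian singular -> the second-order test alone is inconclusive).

Compute the Hessian H = grad^2 f:
  H = [[-5, -2], [-2, -5]]
Verify stationarity: grad f(x*) = H x* + g = (0, 0).
Eigenvalues of H: -7, -3.
Both eigenvalues < 0, so H is negative definite -> x* is a strict local max.

max


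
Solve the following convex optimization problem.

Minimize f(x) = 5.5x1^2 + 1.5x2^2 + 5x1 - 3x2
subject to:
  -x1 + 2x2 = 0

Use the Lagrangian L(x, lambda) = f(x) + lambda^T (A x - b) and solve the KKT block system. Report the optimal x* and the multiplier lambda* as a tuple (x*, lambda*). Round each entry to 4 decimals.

Form the Lagrangian:
  L(x, lambda) = (1/2) x^T Q x + c^T x + lambda^T (A x - b)
Stationarity (grad_x L = 0): Q x + c + A^T lambda = 0.
Primal feasibility: A x = b.

This gives the KKT block system:
  [ Q   A^T ] [ x     ]   [-c ]
  [ A    0  ] [ lambda ] = [ b ]

Solving the linear system:
  x*      = (-0.2979, -0.1489)
  lambda* = (1.7234)
  f(x*)   = -0.5213

x* = (-0.2979, -0.1489), lambda* = (1.7234)


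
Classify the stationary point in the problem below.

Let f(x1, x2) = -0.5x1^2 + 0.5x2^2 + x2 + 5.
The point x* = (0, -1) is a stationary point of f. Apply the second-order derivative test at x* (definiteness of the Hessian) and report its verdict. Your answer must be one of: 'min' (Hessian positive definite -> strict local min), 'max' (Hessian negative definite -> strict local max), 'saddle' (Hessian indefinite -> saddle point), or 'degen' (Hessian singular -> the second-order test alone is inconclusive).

Compute the Hessian H = grad^2 f:
  H = [[-1, 0], [0, 1]]
Verify stationarity: grad f(x*) = H x* + g = (0, 0).
Eigenvalues of H: -1, 1.
Eigenvalues have mixed signs, so H is indefinite -> x* is a saddle point.

saddle


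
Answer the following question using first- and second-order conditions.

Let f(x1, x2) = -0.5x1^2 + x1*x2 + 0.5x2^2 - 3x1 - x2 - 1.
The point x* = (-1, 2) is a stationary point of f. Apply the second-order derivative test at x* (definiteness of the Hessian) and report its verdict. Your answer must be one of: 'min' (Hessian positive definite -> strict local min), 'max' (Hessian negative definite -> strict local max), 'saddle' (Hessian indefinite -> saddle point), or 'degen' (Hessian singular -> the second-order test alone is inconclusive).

Compute the Hessian H = grad^2 f:
  H = [[-1, 1], [1, 1]]
Verify stationarity: grad f(x*) = H x* + g = (0, 0).
Eigenvalues of H: -1.4142, 1.4142.
Eigenvalues have mixed signs, so H is indefinite -> x* is a saddle point.

saddle


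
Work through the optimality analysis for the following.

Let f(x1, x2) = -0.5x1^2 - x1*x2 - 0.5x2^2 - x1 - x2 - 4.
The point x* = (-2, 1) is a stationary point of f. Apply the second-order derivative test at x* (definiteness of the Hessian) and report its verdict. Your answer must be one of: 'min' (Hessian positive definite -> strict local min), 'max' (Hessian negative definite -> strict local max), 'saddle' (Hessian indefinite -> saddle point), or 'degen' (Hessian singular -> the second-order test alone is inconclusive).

Compute the Hessian H = grad^2 f:
  H = [[-1, -1], [-1, -1]]
Verify stationarity: grad f(x*) = H x* + g = (0, 0).
Eigenvalues of H: -2, 0.
H has a zero eigenvalue (singular; negative semidefinite but not definite), so H is neither positive definite, negative definite, nor indefinite. The second-order test alone is inconclusive -> degen.
(Indeed, f is constant along the null direction of H through x*, so x* is not a strict local extremum.)

degen


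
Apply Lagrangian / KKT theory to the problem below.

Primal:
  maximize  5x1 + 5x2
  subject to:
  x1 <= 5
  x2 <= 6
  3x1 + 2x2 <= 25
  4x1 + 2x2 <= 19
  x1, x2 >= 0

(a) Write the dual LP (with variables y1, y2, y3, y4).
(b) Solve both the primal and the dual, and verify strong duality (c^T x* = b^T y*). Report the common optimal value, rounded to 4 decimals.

The standard primal-dual pair for 'max c^T x s.t. A x <= b, x >= 0' is:
  Dual:  min b^T y  s.t.  A^T y >= c,  y >= 0.

So the dual LP is:
  minimize  5y1 + 6y2 + 25y3 + 19y4
  subject to:
    y1 + 3y3 + 4y4 >= 5
    y2 + 2y3 + 2y4 >= 5
    y1, y2, y3, y4 >= 0

Solving the primal: x* = (1.75, 6).
  primal value c^T x* = 38.75.
Solving the dual: y* = (0, 2.5, 0, 1.25).
  dual value b^T y* = 38.75.
Strong duality: c^T x* = b^T y*. Confirmed.

38.75


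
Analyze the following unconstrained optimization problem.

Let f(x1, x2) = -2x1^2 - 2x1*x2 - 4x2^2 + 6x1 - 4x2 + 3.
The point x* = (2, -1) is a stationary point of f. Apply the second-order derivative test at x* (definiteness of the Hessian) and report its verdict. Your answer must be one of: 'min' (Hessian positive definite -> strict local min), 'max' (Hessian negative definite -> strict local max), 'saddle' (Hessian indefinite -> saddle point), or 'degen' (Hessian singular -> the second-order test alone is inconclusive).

Compute the Hessian H = grad^2 f:
  H = [[-4, -2], [-2, -8]]
Verify stationarity: grad f(x*) = H x* + g = (0, 0).
Eigenvalues of H: -8.8284, -3.1716.
Both eigenvalues < 0, so H is negative definite -> x* is a strict local max.

max


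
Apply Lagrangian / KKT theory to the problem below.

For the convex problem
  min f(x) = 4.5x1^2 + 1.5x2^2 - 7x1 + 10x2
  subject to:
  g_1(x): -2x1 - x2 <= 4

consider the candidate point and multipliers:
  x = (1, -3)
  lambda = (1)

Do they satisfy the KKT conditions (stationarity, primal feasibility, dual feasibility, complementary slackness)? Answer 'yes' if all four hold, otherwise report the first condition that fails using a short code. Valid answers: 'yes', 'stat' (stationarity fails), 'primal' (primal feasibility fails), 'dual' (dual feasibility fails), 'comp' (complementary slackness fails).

Gradient of f: grad f(x) = Q x + c = (2, 1)
Constraint values g_i(x) = a_i^T x - b_i:
  g_1((1, -3)) = -3
Stationarity residual: grad f(x) + sum_i lambda_i a_i = (0, 0)
  -> stationarity OK
Primal feasibility (all g_i <= 0): OK
Dual feasibility (all lambda_i >= 0): OK
Complementary slackness (lambda_i * g_i(x) = 0 for all i): FAILS

Verdict: the first failing condition is complementary_slackness -> comp.

comp


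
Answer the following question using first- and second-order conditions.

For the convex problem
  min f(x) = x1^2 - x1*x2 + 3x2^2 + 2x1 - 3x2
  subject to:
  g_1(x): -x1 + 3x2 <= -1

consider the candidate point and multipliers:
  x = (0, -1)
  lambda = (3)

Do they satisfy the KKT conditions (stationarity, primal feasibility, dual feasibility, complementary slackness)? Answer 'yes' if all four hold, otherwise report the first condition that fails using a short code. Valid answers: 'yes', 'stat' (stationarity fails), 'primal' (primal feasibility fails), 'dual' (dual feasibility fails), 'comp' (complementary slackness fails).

Gradient of f: grad f(x) = Q x + c = (3, -9)
Constraint values g_i(x) = a_i^T x - b_i:
  g_1((0, -1)) = -2
Stationarity residual: grad f(x) + sum_i lambda_i a_i = (0, 0)
  -> stationarity OK
Primal feasibility (all g_i <= 0): OK
Dual feasibility (all lambda_i >= 0): OK
Complementary slackness (lambda_i * g_i(x) = 0 for all i): FAILS

Verdict: the first failing condition is complementary_slackness -> comp.

comp


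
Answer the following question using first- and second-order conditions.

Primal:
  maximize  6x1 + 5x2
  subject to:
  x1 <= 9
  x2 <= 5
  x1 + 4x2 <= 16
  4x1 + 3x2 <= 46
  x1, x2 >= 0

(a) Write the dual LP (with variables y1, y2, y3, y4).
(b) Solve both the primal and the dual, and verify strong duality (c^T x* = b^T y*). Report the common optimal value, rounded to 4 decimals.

The standard primal-dual pair for 'max c^T x s.t. A x <= b, x >= 0' is:
  Dual:  min b^T y  s.t.  A^T y >= c,  y >= 0.

So the dual LP is:
  minimize  9y1 + 5y2 + 16y3 + 46y4
  subject to:
    y1 + y3 + 4y4 >= 6
    y2 + 4y3 + 3y4 >= 5
    y1, y2, y3, y4 >= 0

Solving the primal: x* = (9, 1.75).
  primal value c^T x* = 62.75.
Solving the dual: y* = (4.75, 0, 1.25, 0).
  dual value b^T y* = 62.75.
Strong duality: c^T x* = b^T y*. Confirmed.

62.75


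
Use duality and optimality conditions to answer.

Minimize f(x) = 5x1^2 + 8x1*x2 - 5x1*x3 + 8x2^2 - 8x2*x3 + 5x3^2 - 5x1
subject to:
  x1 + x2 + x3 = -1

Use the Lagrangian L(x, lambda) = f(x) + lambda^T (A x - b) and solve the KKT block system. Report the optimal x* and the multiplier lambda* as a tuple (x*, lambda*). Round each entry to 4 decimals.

Form the Lagrangian:
  L(x, lambda) = (1/2) x^T Q x + c^T x + lambda^T (A x - b)
Stationarity (grad_x L = 0): Q x + c + A^T lambda = 0.
Primal feasibility: A x = b.

This gives the KKT block system:
  [ Q   A^T ] [ x     ]   [-c ]
  [ A    0  ] [ lambda ] = [ b ]

Solving the linear system:
  x*      = (0.4615, -0.7692, -0.6923)
  lambda* = (3.0769)
  f(x*)   = 0.3846

x* = (0.4615, -0.7692, -0.6923), lambda* = (3.0769)


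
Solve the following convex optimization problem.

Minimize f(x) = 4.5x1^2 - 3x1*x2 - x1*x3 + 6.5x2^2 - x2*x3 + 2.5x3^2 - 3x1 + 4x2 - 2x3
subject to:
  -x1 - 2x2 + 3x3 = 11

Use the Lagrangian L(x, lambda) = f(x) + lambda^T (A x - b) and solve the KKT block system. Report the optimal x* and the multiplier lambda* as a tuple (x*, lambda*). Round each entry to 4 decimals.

Form the Lagrangian:
  L(x, lambda) = (1/2) x^T Q x + c^T x + lambda^T (A x - b)
Stationarity (grad_x L = 0): Q x + c + A^T lambda = 0.
Primal feasibility: A x = b.

This gives the KKT block system:
  [ Q   A^T ] [ x     ]   [-c ]
  [ A    0  ] [ lambda ] = [ b ]

Solving the linear system:
  x*      = (-0.1342, -0.8359, 3.0647)
  lambda* = (-4.7645)
  f(x*)   = 21.6694

x* = (-0.1342, -0.8359, 3.0647), lambda* = (-4.7645)


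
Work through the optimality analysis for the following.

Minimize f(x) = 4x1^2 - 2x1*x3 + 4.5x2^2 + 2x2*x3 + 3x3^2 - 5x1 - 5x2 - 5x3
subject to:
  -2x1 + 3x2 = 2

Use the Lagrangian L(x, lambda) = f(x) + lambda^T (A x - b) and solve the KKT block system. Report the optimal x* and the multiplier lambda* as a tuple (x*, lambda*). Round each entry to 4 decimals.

Form the Lagrangian:
  L(x, lambda) = (1/2) x^T Q x + c^T x + lambda^T (A x - b)
Stationarity (grad_x L = 0): Q x + c + A^T lambda = 0.
Primal feasibility: A x = b.

This gives the KKT block system:
  [ Q   A^T ] [ x     ]   [-c ]
  [ A    0  ] [ lambda ] = [ b ]

Solving the linear system:
  x*      = (0.3975, 0.9317, 0.6553)
  lambda* = (-1.5652)
  f(x*)   = -3.396

x* = (0.3975, 0.9317, 0.6553), lambda* = (-1.5652)


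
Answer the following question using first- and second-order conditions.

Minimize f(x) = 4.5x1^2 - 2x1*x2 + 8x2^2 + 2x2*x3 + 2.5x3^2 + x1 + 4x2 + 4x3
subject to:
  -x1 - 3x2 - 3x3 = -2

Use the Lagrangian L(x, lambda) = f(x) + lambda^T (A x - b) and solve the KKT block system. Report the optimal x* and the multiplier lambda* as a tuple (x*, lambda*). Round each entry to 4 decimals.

Form the Lagrangian:
  L(x, lambda) = (1/2) x^T Q x + c^T x + lambda^T (A x - b)
Stationarity (grad_x L = 0): Q x + c + A^T lambda = 0.
Primal feasibility: A x = b.

This gives the KKT block system:
  [ Q   A^T ] [ x     ]   [-c ]
  [ A    0  ] [ lambda ] = [ b ]

Solving the linear system:
  x*      = (0.1645, 0.1273, 0.4845)
  lambda* = (2.2257)
  f(x*)   = 3.5317

x* = (0.1645, 0.1273, 0.4845), lambda* = (2.2257)


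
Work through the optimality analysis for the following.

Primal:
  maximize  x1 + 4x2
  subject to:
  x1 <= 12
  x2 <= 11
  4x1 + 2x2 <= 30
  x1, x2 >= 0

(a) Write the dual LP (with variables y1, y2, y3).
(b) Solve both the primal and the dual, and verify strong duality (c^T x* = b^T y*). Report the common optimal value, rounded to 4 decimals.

The standard primal-dual pair for 'max c^T x s.t. A x <= b, x >= 0' is:
  Dual:  min b^T y  s.t.  A^T y >= c,  y >= 0.

So the dual LP is:
  minimize  12y1 + 11y2 + 30y3
  subject to:
    y1 + 4y3 >= 1
    y2 + 2y3 >= 4
    y1, y2, y3 >= 0

Solving the primal: x* = (2, 11).
  primal value c^T x* = 46.
Solving the dual: y* = (0, 3.5, 0.25).
  dual value b^T y* = 46.
Strong duality: c^T x* = b^T y*. Confirmed.

46


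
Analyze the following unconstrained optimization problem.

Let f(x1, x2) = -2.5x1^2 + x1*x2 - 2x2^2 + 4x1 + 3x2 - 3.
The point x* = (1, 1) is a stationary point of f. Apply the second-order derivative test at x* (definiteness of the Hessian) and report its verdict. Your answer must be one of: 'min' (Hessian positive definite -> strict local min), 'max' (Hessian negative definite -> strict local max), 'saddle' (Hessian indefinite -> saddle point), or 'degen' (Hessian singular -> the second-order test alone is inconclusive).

Compute the Hessian H = grad^2 f:
  H = [[-5, 1], [1, -4]]
Verify stationarity: grad f(x*) = H x* + g = (0, 0).
Eigenvalues of H: -5.618, -3.382.
Both eigenvalues < 0, so H is negative definite -> x* is a strict local max.

max


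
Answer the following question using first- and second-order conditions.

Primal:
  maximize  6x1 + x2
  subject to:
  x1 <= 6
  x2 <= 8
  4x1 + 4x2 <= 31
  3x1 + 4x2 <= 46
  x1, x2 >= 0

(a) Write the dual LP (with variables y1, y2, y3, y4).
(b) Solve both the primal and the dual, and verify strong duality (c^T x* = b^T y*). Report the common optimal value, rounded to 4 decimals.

The standard primal-dual pair for 'max c^T x s.t. A x <= b, x >= 0' is:
  Dual:  min b^T y  s.t.  A^T y >= c,  y >= 0.

So the dual LP is:
  minimize  6y1 + 8y2 + 31y3 + 46y4
  subject to:
    y1 + 4y3 + 3y4 >= 6
    y2 + 4y3 + 4y4 >= 1
    y1, y2, y3, y4 >= 0

Solving the primal: x* = (6, 1.75).
  primal value c^T x* = 37.75.
Solving the dual: y* = (5, 0, 0.25, 0).
  dual value b^T y* = 37.75.
Strong duality: c^T x* = b^T y*. Confirmed.

37.75


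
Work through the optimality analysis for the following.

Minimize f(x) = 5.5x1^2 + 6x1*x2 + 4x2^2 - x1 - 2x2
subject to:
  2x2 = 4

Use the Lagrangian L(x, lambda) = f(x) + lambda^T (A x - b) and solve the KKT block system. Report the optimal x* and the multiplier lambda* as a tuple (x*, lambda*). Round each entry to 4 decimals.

Form the Lagrangian:
  L(x, lambda) = (1/2) x^T Q x + c^T x + lambda^T (A x - b)
Stationarity (grad_x L = 0): Q x + c + A^T lambda = 0.
Primal feasibility: A x = b.

This gives the KKT block system:
  [ Q   A^T ] [ x     ]   [-c ]
  [ A    0  ] [ lambda ] = [ b ]

Solving the linear system:
  x*      = (-1, 2)
  lambda* = (-4)
  f(x*)   = 6.5

x* = (-1, 2), lambda* = (-4)


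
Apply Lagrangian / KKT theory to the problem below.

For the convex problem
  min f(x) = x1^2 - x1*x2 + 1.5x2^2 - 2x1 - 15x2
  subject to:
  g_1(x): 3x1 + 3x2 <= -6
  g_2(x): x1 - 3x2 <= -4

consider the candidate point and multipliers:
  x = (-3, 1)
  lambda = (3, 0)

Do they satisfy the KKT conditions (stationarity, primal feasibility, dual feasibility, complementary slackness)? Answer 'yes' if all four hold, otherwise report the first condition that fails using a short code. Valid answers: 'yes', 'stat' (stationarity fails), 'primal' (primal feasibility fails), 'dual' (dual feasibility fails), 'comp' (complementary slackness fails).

Gradient of f: grad f(x) = Q x + c = (-9, -9)
Constraint values g_i(x) = a_i^T x - b_i:
  g_1((-3, 1)) = 0
  g_2((-3, 1)) = -2
Stationarity residual: grad f(x) + sum_i lambda_i a_i = (0, 0)
  -> stationarity OK
Primal feasibility (all g_i <= 0): OK
Dual feasibility (all lambda_i >= 0): OK
Complementary slackness (lambda_i * g_i(x) = 0 for all i): OK

Verdict: yes, KKT holds.

yes


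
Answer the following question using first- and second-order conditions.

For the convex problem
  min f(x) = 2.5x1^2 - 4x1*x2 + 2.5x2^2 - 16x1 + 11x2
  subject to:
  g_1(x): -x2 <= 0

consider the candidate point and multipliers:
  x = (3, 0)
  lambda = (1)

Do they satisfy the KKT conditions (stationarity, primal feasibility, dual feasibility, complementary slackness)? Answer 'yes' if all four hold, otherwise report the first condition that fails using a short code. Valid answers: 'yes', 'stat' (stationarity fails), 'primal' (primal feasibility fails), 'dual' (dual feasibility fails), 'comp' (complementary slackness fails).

Gradient of f: grad f(x) = Q x + c = (-1, -1)
Constraint values g_i(x) = a_i^T x - b_i:
  g_1((3, 0)) = 0
Stationarity residual: grad f(x) + sum_i lambda_i a_i = (-1, -2)
  -> stationarity FAILS
Primal feasibility (all g_i <= 0): OK
Dual feasibility (all lambda_i >= 0): OK
Complementary slackness (lambda_i * g_i(x) = 0 for all i): OK

Verdict: the first failing condition is stationarity -> stat.

stat
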